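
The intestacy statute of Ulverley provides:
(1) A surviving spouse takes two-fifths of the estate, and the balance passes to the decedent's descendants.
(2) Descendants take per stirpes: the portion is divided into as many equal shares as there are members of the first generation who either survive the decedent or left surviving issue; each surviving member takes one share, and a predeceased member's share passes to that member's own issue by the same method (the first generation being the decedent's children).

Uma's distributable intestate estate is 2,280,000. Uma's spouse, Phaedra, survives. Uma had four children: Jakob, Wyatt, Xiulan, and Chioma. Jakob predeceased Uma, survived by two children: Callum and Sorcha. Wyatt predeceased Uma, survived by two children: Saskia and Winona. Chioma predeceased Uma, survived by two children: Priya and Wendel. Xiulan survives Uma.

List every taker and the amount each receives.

Phaedra: 912,000; Callum: 171,000; Sorcha: 171,000; Saskia: 171,000; Winona: 171,000; Xiulan: 342,000; Priya: 171,000; Wendel: 171,000

Phaedra takes two-fifths of 2,280,000 = 912,000. The remaining 1,368,000 passes to the descendants.
The descendants' portion (1,368,000) is divided into 4 shares of 342,000: Xiulan takes 342,000; Jakob's 342,000 share passes to Jakob's issue; Wyatt's 342,000 share passes to Wyatt's issue; Chioma's 342,000 share passes to Chioma's issue.
Jakob's share (342,000) is divided into 2 shares of 171,000: Callum and Sorcha each take 171,000.
Wyatt's share (342,000) is divided into 2 shares of 171,000: Saskia and Winona each take 171,000.
Chioma's share (342,000) is divided into 2 shares of 171,000: Priya and Wendel each take 171,000.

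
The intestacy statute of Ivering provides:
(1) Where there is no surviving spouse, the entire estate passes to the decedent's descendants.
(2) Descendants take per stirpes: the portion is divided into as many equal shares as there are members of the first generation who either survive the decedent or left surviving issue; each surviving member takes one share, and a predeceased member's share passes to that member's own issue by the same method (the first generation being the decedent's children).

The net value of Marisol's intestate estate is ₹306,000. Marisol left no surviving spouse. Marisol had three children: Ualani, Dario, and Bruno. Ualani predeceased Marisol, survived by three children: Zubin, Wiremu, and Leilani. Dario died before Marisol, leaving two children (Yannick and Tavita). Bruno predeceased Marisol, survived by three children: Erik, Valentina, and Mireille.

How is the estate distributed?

The entire ₹306,000 passes to the descendants.
That amount (₹306,000) is divided into 3 shares of ₹102,000: Ualani's ₹102,000 share passes to Ualani's issue; Dario's ₹102,000 share passes to Dario's issue; Bruno's ₹102,000 share passes to Bruno's issue.
Ualani's share (₹102,000) is divided into 3 shares of ₹34,000: Zubin, Wiremu, and Leilani each take ₹34,000.
Dario's share (₹102,000) is divided into 2 shares of ₹51,000: Yannick and Tavita each take ₹51,000.
Bruno's share (₹102,000) is divided into 3 shares of ₹34,000: Erik, Valentina, and Mireille each take ₹34,000.

Zubin: ₹34,000; Wiremu: ₹34,000; Leilani: ₹34,000; Yannick: ₹51,000; Tavita: ₹51,000; Erik: ₹34,000; Valentina: ₹34,000; Mireille: ₹34,000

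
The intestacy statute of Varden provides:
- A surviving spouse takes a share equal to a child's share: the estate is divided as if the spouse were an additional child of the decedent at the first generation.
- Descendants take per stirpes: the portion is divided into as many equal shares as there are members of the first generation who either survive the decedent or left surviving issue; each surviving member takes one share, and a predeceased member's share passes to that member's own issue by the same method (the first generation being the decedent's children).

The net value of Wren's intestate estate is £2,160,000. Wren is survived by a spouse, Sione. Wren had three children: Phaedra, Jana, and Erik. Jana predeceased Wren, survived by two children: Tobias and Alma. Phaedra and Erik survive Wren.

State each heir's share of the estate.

Sione: £540,000; Phaedra: £540,000; Tobias: £270,000; Alma: £270,000; Erik: £540,000

The spouse counts as an additional share at the children's level, so there are 4 primary shares of £540,000. Sione takes one such share (£540,000).
The children's combined portion (£1,620,000) is divided into 3 shares of £540,000: Phaedra and Erik each take £540,000; Jana's £540,000 share passes to Jana's issue.
Jana's share (£540,000) is divided into 2 shares of £270,000: Tobias and Alma each take £270,000.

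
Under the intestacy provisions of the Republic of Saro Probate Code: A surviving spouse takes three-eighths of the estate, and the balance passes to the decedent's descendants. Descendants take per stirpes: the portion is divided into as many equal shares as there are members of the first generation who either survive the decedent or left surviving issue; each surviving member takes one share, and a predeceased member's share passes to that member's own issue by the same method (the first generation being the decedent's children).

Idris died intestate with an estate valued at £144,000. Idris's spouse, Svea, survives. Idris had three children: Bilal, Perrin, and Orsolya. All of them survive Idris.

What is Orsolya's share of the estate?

Orsolya receives £30,000.

Svea takes three-eighths of £144,000 = £54,000. The remaining £90,000 passes to the descendants.
The descendants' portion (£90,000) is divided into 3 shares of £30,000: Bilal, Perrin, and Orsolya each take £30,000.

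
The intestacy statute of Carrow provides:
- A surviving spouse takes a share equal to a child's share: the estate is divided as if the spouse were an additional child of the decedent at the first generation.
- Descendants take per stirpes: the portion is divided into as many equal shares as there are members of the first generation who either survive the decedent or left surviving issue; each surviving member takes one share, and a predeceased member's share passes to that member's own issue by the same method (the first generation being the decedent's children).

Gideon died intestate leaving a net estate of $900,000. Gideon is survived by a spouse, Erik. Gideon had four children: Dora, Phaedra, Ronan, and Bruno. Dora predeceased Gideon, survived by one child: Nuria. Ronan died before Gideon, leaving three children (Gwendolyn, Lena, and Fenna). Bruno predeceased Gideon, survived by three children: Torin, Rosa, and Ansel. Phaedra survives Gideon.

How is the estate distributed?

The spouse counts as an additional share at the children's level, so there are 5 primary shares of $180,000. Erik takes one such share ($180,000).
The children's combined portion ($720,000) is divided into 4 shares of $180,000: Phaedra takes $180,000; Dora's $180,000 share passes to Dora's issue; Ronan's $180,000 share passes to Ronan's issue; Bruno's $180,000 share passes to Bruno's issue.
Dora's share ($180,000) passes entirely to Nuria.
Ronan's share ($180,000) is divided into 3 shares of $60,000: Gwendolyn, Lena, and Fenna each take $60,000.
Bruno's share ($180,000) is divided into 3 shares of $60,000: Torin, Rosa, and Ansel each take $60,000.

Erik: $180,000; Nuria: $180,000; Phaedra: $180,000; Gwendolyn: $60,000; Lena: $60,000; Fenna: $60,000; Torin: $60,000; Rosa: $60,000; Ansel: $60,000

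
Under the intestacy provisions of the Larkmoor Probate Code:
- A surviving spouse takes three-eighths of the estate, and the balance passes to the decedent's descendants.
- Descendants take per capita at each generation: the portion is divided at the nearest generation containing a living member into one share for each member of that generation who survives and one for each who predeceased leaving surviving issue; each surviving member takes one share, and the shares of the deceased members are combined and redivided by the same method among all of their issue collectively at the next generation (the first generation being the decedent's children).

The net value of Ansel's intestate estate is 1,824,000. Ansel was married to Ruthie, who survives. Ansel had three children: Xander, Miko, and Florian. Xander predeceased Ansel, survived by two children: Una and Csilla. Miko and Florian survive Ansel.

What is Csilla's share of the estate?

Ruthie takes three-eighths of 1,824,000 = 684,000. The remaining 1,140,000 passes to the descendants.
The descendants' portion (1,140,000) is divided at the children's generation into 3 shares of 380,000. Miko and Florian each take 380,000. The remaining share for the deceased Xander (380,000) is carried to the next generation.
That pool (380,000) is divided at the grandchildren's generation equally among Una and Csilla: 190,000 each.

Csilla receives 190,000.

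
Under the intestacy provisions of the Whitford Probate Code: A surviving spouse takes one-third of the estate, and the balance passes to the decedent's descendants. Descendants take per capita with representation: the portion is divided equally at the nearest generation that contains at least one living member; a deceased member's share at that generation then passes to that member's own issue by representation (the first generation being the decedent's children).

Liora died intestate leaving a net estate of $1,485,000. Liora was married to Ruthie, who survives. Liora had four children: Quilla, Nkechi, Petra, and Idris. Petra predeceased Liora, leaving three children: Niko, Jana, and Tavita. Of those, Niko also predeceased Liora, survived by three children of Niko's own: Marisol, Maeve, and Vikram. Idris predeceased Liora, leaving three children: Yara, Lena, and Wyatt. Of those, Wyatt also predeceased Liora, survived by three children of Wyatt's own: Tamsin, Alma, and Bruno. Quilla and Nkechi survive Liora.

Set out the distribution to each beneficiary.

Ruthie takes one-third of $1,485,000 = $495,000. The remaining $990,000 passes to the descendants.
The descendants' portion ($990,000) is divided into 4 shares of $247,500: Quilla and Nkechi each take $247,500; Petra's $247,500 share passes to Petra's issue; Idris's $247,500 share passes to Idris's issue.
Petra's share ($247,500) is divided into 3 shares of $82,500: Jana and Tavita each take $82,500; Niko's $82,500 share passes to Niko's issue.
Niko's share ($82,500) is divided into 3 shares of $27,500: Marisol, Maeve, and Vikram each take $27,500.
Idris's share ($247,500) is divided into 3 shares of $82,500: Yara and Lena each take $82,500; Wyatt's $82,500 share passes to Wyatt's issue.
Wyatt's share ($82,500) is divided into 3 shares of $27,500: Tamsin, Alma, and Bruno each take $27,500.

Ruthie: $495,000; Quilla: $247,500; Nkechi: $247,500; Marisol: $27,500; Maeve: $27,500; Vikram: $27,500; Jana: $82,500; Tavita: $82,500; Yara: $82,500; Lena: $82,500; Tamsin: $27,500; Alma: $27,500; Bruno: $27,500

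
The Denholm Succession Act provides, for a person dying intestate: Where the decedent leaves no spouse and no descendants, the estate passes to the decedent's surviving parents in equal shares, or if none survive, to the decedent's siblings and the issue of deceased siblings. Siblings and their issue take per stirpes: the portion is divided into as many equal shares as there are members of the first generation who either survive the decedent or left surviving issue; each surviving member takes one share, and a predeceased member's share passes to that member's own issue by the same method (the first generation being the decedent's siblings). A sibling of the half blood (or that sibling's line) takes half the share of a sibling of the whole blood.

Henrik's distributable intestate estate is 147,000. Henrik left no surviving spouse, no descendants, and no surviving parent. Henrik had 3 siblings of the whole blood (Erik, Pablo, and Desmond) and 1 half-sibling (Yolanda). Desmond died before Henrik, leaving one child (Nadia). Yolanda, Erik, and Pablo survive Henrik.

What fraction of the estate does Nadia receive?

The entire 147,000 passes to the siblings and their issue.
Counting each half-blood sibling's line as half a unit, there are 7/2 units in 147,000, so one unit is 42,000. Whole-blood lines (Erik, Pablo, and Desmond) take 42,000 each; half-blood lines (Yolanda) take 21,000 each.
Desmond's share (42,000) passes entirely to Nadia.

Nadia receives 2/7 of the estate.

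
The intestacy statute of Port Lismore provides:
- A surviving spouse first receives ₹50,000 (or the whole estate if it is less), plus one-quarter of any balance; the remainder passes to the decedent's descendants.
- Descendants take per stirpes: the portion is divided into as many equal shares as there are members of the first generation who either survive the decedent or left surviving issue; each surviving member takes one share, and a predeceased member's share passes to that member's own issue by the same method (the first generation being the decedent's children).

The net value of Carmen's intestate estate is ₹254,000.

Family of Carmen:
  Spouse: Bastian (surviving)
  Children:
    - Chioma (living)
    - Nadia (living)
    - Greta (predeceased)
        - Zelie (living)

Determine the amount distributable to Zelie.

Bastian first takes ₹50,000, leaving a balance of ₹204,000. Bastian then takes one-quarter of the balance (₹51,000), for a total of ₹101,000. The remaining ₹153,000 passes to the descendants.
The descendants' portion (₹153,000) is divided into 3 shares of ₹51,000: Chioma and Nadia each take ₹51,000; Greta's ₹51,000 share passes to Greta's issue.
Greta's share (₹51,000) passes entirely to Zelie.

Zelie receives ₹51,000.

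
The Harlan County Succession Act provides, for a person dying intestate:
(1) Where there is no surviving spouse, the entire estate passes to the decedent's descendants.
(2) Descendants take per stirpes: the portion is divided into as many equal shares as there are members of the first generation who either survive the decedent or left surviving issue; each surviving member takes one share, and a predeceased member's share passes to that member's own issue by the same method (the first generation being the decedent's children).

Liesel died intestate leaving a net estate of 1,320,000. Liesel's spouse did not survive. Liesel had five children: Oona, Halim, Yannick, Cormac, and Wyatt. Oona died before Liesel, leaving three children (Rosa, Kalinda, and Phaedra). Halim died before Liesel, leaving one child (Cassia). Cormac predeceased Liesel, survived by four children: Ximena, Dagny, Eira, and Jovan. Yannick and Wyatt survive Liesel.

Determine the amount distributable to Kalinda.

The entire 1,320,000 passes to the descendants.
That amount (1,320,000) is divided into 5 shares of 264,000: Yannick and Wyatt each take 264,000; Oona's 264,000 share passes to Oona's issue; Halim's 264,000 share passes to Halim's issue; Cormac's 264,000 share passes to Cormac's issue.
Oona's share (264,000) is divided into 3 shares of 88,000: Rosa, Kalinda, and Phaedra each take 88,000.
Halim's share (264,000) passes entirely to Cassia.
Cormac's share (264,000) is divided into 4 shares of 66,000: Ximena, Dagny, Eira, and Jovan each take 66,000.

Kalinda receives 88,000.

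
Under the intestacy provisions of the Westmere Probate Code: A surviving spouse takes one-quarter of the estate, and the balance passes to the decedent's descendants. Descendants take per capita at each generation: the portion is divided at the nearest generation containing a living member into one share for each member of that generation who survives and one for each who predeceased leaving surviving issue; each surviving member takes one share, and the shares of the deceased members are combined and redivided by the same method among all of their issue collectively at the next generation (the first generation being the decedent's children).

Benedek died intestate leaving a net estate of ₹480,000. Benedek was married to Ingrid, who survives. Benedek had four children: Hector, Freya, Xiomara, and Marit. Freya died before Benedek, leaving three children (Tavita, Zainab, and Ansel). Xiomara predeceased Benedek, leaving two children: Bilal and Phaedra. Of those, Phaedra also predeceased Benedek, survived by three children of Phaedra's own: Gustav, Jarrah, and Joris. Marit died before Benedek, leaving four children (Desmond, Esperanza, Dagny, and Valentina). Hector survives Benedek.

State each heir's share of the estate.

Ingrid: ₹120,000; Hector: ₹90,000; Tavita: ₹30,000; Zainab: ₹30,000; Ansel: ₹30,000; Bilal: ₹30,000; Gustav: ₹10,000; Jarrah: ₹10,000; Joris: ₹10,000; Desmond: ₹30,000; Esperanza: ₹30,000; Dagny: ₹30,000; Valentina: ₹30,000

Ingrid takes one-quarter of ₹480,000 = ₹120,000. The remaining ₹360,000 passes to the descendants.
The descendants' portion (₹360,000) is divided at the children's generation into 4 shares of ₹90,000. Hector takes ₹90,000. The 3 shares of the deceased (Freya, Xiomara, and Marit) are combined into a pool of ₹270,000.
That pool (₹270,000) is divided at the grandchildren's generation into 9 shares of ₹30,000. Tavita, Zainab, Ansel, Bilal, Desmond, Esperanza, Dagny, and Valentina each take ₹30,000. The remaining share for the deceased Phaedra (₹30,000) is carried to the next generation.
That pool (₹30,000) is divided at the great-grandchildren's generation equally among Gustav, Jarrah, and Joris: ₹10,000 each.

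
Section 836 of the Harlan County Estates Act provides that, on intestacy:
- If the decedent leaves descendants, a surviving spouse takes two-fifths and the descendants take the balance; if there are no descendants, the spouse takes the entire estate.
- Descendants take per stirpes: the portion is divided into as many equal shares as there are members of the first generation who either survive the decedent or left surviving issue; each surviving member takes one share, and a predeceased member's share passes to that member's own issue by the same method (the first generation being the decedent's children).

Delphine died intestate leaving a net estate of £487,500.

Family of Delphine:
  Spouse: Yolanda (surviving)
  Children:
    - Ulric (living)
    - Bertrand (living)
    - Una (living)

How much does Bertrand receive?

Bertrand receives £97,500.

Yolanda takes two-fifths of £487,500 = £195,000. The remaining £292,500 passes to the descendants.
The descendants' portion (£292,500) is divided into 3 shares of £97,500: Ulric, Bertrand, and Una each take £97,500.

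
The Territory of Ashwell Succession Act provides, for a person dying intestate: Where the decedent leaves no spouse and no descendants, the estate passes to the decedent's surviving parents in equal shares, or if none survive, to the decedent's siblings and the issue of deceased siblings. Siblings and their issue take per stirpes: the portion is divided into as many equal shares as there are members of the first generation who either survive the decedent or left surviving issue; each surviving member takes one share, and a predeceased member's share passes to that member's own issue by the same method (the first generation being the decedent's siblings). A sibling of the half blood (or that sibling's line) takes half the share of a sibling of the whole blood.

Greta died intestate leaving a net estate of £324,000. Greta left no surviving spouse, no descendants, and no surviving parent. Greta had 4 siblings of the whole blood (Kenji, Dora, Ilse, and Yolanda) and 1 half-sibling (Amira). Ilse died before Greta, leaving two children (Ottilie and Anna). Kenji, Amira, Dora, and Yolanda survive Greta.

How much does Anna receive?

The entire £324,000 passes to the siblings and their issue.
Counting each half-blood sibling's line as half a unit, there are 9/2 units in £324,000, so one unit is £72,000. Whole-blood lines (Kenji, Dora, Ilse, and Yolanda) take £72,000 each; half-blood lines (Amira) take £36,000 each.
Ilse's share (£72,000) is divided into 2 shares of £36,000: Ottilie and Anna each take £36,000.

Anna receives £36,000.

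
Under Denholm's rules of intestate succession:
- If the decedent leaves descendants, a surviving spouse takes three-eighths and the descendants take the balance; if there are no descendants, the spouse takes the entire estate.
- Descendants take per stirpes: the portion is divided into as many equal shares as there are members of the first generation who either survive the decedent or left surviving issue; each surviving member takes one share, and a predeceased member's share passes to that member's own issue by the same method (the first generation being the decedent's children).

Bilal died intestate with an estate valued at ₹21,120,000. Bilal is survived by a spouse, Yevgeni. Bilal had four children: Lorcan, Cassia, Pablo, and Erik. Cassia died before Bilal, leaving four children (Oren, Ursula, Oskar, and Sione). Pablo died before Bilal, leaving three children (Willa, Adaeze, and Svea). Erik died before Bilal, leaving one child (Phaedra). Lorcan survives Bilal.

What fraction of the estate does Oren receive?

Yevgeni takes three-eighths of ₹21,120,000 = ₹7,920,000. The remaining ₹13,200,000 passes to the descendants.
The descendants' portion (₹13,200,000) is divided into 4 shares of ₹3,300,000: Lorcan takes ₹3,300,000; Cassia's ₹3,300,000 share passes to Cassia's issue; Pablo's ₹3,300,000 share passes to Pablo's issue; Erik's ₹3,300,000 share passes to Erik's issue.
Cassia's share (₹3,300,000) is divided into 4 shares of ₹825,000: Oren, Ursula, Oskar, and Sione each take ₹825,000.
Pablo's share (₹3,300,000) is divided into 3 shares of ₹1,100,000: Willa, Adaeze, and Svea each take ₹1,100,000.
Erik's share (₹3,300,000) passes entirely to Phaedra.

Oren receives 5/128 of the estate.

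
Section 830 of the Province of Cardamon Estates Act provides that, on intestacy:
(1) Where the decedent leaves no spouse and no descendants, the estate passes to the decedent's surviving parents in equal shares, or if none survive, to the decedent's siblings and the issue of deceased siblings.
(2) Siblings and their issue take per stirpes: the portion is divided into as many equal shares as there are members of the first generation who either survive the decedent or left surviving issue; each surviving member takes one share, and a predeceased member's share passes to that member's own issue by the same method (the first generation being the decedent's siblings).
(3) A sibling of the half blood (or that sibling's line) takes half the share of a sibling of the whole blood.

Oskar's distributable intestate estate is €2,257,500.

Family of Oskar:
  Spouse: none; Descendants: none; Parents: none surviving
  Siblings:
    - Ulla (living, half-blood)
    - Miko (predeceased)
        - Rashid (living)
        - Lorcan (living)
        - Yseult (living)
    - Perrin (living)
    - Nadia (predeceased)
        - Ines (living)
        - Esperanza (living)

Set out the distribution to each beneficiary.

Ulla: €322,500; Rashid: €215,000; Lorcan: €215,000; Yseult: €215,000; Perrin: €645,000; Ines: €322,500; Esperanza: €322,500

The entire €2,257,500 passes to the siblings and their issue.
Counting each half-blood sibling's line as half a unit, there are 7/2 units in €2,257,500, so one unit is €645,000. Whole-blood lines (Miko, Perrin, and Nadia) take €645,000 each; half-blood lines (Ulla) take €322,500 each.
Miko's share (€645,000) is divided into 3 shares of €215,000: Rashid, Lorcan, and Yseult each take €215,000.
Nadia's share (€645,000) is divided into 2 shares of €322,500: Ines and Esperanza each take €322,500.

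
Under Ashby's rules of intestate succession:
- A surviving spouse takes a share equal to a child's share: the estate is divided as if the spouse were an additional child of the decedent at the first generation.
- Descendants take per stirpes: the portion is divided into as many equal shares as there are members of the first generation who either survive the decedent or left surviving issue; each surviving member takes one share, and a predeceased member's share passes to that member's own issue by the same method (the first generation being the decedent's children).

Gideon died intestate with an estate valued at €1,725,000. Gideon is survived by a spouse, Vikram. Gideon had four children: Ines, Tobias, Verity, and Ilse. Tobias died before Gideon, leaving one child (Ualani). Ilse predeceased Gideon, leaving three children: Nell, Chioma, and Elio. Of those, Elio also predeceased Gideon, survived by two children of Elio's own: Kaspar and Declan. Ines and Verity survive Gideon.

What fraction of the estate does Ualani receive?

The spouse counts as an additional share at the children's level, so there are 5 primary shares of €345,000. Vikram takes one such share (€345,000).
The children's combined portion (€1,380,000) is divided into 4 shares of €345,000: Ines and Verity each take €345,000; Tobias's €345,000 share passes to Tobias's issue; Ilse's €345,000 share passes to Ilse's issue.
Tobias's share (€345,000) passes entirely to Ualani.
Ilse's share (€345,000) is divided into 3 shares of €115,000: Nell and Chioma each take €115,000; Elio's €115,000 share passes to Elio's issue.
Elio's share (€115,000) is divided into 2 shares of €57,500: Kaspar and Declan each take €57,500.

Ualani receives 1/5 of the estate.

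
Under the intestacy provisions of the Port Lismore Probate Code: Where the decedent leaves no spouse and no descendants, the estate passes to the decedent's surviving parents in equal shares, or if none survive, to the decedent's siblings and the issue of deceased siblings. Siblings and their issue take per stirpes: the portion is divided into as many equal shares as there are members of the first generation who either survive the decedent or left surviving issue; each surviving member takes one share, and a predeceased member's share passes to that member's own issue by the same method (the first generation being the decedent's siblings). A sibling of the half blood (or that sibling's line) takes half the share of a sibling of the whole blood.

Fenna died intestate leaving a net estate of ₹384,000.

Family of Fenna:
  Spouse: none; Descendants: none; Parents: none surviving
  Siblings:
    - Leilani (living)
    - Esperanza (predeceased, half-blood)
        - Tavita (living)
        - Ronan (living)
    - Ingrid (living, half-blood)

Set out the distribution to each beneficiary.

Leilani: ₹192,000; Tavita: ₹48,000; Ronan: ₹48,000; Ingrid: ₹96,000

The entire ₹384,000 passes to the siblings and their issue.
Counting each half-blood sibling's line as half a unit, there are 2 units in ₹384,000, so one unit is ₹192,000. Whole-blood lines (Leilani) take ₹192,000 each; half-blood lines (Esperanza and Ingrid) take ₹96,000 each.
Esperanza's share (₹96,000) is divided into 2 shares of ₹48,000: Tavita and Ronan each take ₹48,000.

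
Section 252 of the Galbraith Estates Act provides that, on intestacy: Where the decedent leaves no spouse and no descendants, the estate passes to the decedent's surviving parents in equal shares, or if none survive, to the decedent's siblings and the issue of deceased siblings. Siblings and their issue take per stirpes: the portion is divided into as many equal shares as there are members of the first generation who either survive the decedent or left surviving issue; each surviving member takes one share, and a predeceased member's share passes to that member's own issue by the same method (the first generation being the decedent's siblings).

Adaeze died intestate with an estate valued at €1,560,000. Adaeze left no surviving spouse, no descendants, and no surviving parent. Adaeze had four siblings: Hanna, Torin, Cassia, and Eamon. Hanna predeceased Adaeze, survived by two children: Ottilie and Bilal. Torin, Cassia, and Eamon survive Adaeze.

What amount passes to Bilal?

Bilal receives €195,000.

The entire €1,560,000 passes to the siblings and their issue.
That amount (€1,560,000) is divided into 4 shares of €390,000: Torin, Cassia, and Eamon each take €390,000; Hanna's €390,000 share passes to Hanna's issue.
Hanna's share (€390,000) is divided into 2 shares of €195,000: Ottilie and Bilal each take €195,000.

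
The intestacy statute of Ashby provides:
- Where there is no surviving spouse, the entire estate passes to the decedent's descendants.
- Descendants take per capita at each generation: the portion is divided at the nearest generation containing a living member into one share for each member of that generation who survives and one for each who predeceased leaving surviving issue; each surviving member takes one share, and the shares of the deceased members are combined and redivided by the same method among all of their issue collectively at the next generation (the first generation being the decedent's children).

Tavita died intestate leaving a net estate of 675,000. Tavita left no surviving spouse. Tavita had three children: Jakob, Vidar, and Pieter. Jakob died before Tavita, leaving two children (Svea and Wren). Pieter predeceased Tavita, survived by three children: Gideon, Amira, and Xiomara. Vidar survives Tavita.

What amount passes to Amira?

Amira receives 90,000.

The entire 675,000 passes to the descendants.
That amount (675,000) is divided at the children's generation into 3 shares of 225,000. Vidar takes 225,000. The 2 shares of the deceased (Jakob and Pieter) are combined into a pool of 450,000.
That pool (450,000) is divided at the grandchildren's generation equally among Svea, Wren, Gideon, Amira, and Xiomara: 90,000 each.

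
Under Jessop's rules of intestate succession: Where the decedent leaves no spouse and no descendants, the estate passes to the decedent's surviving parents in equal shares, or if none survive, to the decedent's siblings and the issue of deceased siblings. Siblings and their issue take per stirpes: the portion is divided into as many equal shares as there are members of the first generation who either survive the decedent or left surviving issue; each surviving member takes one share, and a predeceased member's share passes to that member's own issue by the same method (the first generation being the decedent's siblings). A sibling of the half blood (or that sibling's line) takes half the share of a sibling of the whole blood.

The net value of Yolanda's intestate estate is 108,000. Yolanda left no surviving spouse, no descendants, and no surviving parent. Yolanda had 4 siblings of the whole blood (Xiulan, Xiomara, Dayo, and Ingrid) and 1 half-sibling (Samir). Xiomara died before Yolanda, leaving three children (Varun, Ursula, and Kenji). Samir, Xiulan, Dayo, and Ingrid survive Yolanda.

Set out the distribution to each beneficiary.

Samir: 12,000; Xiulan: 24,000; Varun: 8,000; Ursula: 8,000; Kenji: 8,000; Dayo: 24,000; Ingrid: 24,000

The entire 108,000 passes to the siblings and their issue.
Counting each half-blood sibling's line as half a unit, there are 9/2 units in 108,000, so one unit is 24,000. Whole-blood lines (Xiulan, Xiomara, Dayo, and Ingrid) take 24,000 each; half-blood lines (Samir) take 12,000 each.
Xiomara's share (24,000) is divided into 3 shares of 8,000: Varun, Ursula, and Kenji each take 8,000.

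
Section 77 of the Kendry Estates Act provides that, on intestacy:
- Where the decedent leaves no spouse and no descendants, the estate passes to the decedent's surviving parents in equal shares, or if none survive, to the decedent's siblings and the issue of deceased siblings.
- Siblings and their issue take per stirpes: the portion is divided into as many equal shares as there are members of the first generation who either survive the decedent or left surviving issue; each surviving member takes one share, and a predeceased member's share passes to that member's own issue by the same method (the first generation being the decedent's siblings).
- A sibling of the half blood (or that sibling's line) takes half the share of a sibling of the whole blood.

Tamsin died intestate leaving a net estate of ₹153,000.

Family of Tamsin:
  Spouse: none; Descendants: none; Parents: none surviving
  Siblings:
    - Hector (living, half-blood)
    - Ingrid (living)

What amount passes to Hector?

The entire ₹153,000 passes to the siblings and their issue.
Counting each half-blood sibling's line as half a unit, there are 3/2 units in ₹153,000, so one unit is ₹102,000. Whole-blood lines (Ingrid) take ₹102,000 each; half-blood lines (Hector) take ₹51,000 each.

Hector receives ₹51,000.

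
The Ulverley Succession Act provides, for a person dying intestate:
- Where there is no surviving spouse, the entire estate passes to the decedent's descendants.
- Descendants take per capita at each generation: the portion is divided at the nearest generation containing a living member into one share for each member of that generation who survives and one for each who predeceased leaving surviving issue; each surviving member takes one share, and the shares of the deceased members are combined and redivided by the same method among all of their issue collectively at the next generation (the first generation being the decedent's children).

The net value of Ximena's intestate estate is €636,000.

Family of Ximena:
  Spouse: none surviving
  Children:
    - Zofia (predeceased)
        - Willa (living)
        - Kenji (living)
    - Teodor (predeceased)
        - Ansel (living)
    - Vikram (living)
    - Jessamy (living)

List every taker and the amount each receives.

The entire €636,000 passes to the descendants.
That amount (€636,000) is divided at the children's generation into 4 shares of €159,000. Vikram and Jessamy each take €159,000. The 2 shares of the deceased (Zofia and Teodor) are combined into a pool of €318,000.
That pool (€318,000) is divided at the grandchildren's generation equally among Willa, Kenji, and Ansel: €106,000 each.

Willa: €106,000; Kenji: €106,000; Ansel: €106,000; Vikram: €159,000; Jessamy: €159,000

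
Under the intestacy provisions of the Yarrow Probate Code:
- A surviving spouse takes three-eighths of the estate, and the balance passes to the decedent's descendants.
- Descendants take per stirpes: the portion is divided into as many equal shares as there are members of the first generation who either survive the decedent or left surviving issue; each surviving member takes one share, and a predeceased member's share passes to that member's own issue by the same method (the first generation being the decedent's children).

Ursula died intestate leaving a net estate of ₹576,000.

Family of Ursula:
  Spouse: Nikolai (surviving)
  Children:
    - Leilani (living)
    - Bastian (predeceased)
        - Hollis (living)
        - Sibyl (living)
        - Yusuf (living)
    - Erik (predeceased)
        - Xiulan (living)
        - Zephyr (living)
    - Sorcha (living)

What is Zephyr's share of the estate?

Nikolai takes three-eighths of ₹576,000 = ₹216,000. The remaining ₹360,000 passes to the descendants.
The descendants' portion (₹360,000) is divided into 4 shares of ₹90,000: Leilani and Sorcha each take ₹90,000; Bastian's ₹90,000 share passes to Bastian's issue; Erik's ₹90,000 share passes to Erik's issue.
Bastian's share (₹90,000) is divided into 3 shares of ₹30,000: Hollis, Sibyl, and Yusuf each take ₹30,000.
Erik's share (₹90,000) is divided into 2 shares of ₹45,000: Xiulan and Zephyr each take ₹45,000.

Zephyr receives ₹45,000.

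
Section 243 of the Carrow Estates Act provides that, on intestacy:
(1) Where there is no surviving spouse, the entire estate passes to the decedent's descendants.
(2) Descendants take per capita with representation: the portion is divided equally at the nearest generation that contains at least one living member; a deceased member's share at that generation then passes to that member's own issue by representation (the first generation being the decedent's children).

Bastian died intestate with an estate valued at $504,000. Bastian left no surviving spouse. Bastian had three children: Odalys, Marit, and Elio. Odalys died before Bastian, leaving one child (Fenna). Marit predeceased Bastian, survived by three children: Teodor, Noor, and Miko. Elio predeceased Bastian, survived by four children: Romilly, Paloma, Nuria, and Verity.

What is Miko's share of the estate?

Miko receives $63,000.

The entire $504,000 passes to the descendants.
No child survives, so the initial division is made at the grandchildren's generation.
That amount ($504,000) is divided into 8 shares of $63,000: Fenna, Teodor, Noor, Miko, Romilly, Paloma, Nuria, and Verity each take $63,000.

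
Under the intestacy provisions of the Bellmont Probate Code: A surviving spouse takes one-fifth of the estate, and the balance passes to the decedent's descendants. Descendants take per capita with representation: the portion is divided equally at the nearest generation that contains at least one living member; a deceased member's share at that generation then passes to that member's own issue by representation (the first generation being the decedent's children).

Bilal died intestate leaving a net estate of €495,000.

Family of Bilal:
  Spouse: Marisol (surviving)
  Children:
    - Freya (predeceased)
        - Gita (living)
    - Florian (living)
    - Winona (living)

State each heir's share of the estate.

Marisol: €99,000; Gita: €132,000; Florian: €132,000; Winona: €132,000

Marisol takes one-fifth of €495,000 = €99,000. The remaining €396,000 passes to the descendants.
The descendants' portion (€396,000) is divided into 3 shares of €132,000: Florian and Winona each take €132,000; Freya's €132,000 share passes to Freya's issue.
Freya's share (€132,000) passes entirely to Gita.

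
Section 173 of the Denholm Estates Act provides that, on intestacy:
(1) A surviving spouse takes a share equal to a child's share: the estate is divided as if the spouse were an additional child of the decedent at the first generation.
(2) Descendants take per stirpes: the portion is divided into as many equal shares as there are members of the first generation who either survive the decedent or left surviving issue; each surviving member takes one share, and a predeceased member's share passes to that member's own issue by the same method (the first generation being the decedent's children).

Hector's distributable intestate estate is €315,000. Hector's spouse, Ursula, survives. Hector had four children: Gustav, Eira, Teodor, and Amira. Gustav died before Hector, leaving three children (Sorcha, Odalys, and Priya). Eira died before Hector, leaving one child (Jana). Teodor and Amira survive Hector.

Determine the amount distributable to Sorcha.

Sorcha receives €21,000.

The spouse counts as an additional share at the children's level, so there are 5 primary shares of €63,000. Ursula takes one such share (€63,000).
The children's combined portion (€252,000) is divided into 4 shares of €63,000: Teodor and Amira each take €63,000; Gustav's €63,000 share passes to Gustav's issue; Eira's €63,000 share passes to Eira's issue.
Gustav's share (€63,000) is divided into 3 shares of €21,000: Sorcha, Odalys, and Priya each take €21,000.
Eira's share (€63,000) passes entirely to Jana.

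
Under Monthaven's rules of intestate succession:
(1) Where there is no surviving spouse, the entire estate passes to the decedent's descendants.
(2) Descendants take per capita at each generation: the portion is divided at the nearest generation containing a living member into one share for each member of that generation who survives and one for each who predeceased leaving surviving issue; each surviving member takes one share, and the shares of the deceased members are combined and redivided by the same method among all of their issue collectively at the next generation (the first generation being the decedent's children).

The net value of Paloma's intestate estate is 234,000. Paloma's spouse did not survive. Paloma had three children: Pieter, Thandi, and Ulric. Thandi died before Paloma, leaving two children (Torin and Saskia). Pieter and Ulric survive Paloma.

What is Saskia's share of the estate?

Saskia receives 39,000.

The entire 234,000 passes to the descendants.
That amount (234,000) is divided at the children's generation into 3 shares of 78,000. Pieter and Ulric each take 78,000. The remaining share for the deceased Thandi (78,000) is carried to the next generation.
That pool (78,000) is divided at the grandchildren's generation equally among Torin and Saskia: 39,000 each.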